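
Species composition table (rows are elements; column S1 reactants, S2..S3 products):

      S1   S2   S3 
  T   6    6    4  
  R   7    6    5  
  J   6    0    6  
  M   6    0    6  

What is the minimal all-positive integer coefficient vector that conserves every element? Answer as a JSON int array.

Coefficients: [3, 1, 3]

T: 3·6 = 18 | 1·6+3·4 = 18
R: 3·7 = 21 | 1·6+3·5 = 21
J: 3·6 = 18 | 1·0+3·6 = 18
M: 3·6 = 18 | 1·0+3·6 = 18
gcd(3,1,3) = 1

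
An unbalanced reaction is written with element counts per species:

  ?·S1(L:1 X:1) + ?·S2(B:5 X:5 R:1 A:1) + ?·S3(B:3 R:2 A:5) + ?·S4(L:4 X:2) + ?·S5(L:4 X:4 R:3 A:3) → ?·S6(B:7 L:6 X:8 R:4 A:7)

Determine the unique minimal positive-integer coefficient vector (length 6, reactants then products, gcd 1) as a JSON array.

Coefficients: [2, 4, 5, 5, 2, 5]

B: 2·0+4·5+5·3+5·0+2·0 = 35 | 5·7 = 35
L: 2·1+4·0+5·0+5·4+2·4 = 30 | 5·6 = 30
X: 2·1+4·5+5·0+5·2+2·4 = 40 | 5·8 = 40
R: 2·0+4·1+5·2+5·0+2·3 = 20 | 5·4 = 20
A: 2·0+4·1+5·5+5·0+2·3 = 35 | 5·7 = 35
gcd(2,4,5,5,2,5) = 1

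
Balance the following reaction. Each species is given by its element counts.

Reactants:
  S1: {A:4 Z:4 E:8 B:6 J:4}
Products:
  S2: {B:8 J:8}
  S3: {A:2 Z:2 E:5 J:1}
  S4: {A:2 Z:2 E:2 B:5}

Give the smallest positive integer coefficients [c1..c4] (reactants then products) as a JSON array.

A: 3·4 = 12 | 1·0+4·2+2·2 = 12
Z: 3·4 = 12 | 1·0+4·2+2·2 = 12
E: 3·8 = 24 | 1·0+4·5+2·2 = 24
B: 3·6 = 18 | 1·8+4·0+2·5 = 18
J: 3·4 = 12 | 1·8+4·1+2·0 = 12
gcd(3,1,4,2) = 1

Coefficients: [3, 1, 4, 2]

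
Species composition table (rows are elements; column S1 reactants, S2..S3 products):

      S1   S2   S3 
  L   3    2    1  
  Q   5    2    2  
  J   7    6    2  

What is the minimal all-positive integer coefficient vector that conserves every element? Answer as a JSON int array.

Coefficients: [2, 1, 4]

L: 2·3 = 6 | 1·2+4·1 = 6
Q: 2·5 = 10 | 1·2+4·2 = 10
J: 2·7 = 14 | 1·6+4·2 = 14
gcd(2,1,4) = 1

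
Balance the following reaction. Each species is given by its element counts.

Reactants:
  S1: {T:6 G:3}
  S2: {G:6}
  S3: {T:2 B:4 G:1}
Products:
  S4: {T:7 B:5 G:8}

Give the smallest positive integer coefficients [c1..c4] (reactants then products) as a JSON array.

T: 3·6+3·0+5·2 = 28 | 4·7 = 28
B: 3·0+3·0+5·4 = 20 | 4·5 = 20
G: 3·3+3·6+5·1 = 32 | 4·8 = 32
gcd(3,3,5,4) = 1

Coefficients: [3, 3, 5, 4]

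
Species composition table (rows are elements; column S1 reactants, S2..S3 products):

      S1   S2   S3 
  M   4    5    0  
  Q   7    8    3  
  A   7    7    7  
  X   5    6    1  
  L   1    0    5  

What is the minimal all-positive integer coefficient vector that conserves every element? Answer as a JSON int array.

M: 5·4 = 20 | 4·5+1·0 = 20
Q: 5·7 = 35 | 4·8+1·3 = 35
A: 5·7 = 35 | 4·7+1·7 = 35
X: 5·5 = 25 | 4·6+1·1 = 25
L: 5·1 = 5 | 4·0+1·5 = 5
gcd(5,4,1) = 1

Coefficients: [5, 4, 1]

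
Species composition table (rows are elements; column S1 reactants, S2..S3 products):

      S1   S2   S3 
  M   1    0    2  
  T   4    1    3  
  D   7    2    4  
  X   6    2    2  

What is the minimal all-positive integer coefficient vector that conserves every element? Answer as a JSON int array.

Coefficients: [2, 5, 1]

M: 2·1 = 2 | 5·0+1·2 = 2
T: 2·4 = 8 | 5·1+1·3 = 8
D: 2·7 = 14 | 5·2+1·4 = 14
X: 2·6 = 12 | 5·2+1·2 = 12
gcd(2,5,1) = 1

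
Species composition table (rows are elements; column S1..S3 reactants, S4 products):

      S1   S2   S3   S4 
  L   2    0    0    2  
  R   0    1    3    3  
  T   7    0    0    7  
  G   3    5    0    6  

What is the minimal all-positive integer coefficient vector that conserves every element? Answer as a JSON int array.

L: 5·2+3·0+4·0 = 10 | 5·2 = 10
R: 5·0+3·1+4·3 = 15 | 5·3 = 15
T: 5·7+3·0+4·0 = 35 | 5·7 = 35
G: 5·3+3·5+4·0 = 30 | 5·6 = 30
gcd(5,3,4,5) = 1

Coefficients: [5, 3, 4, 5]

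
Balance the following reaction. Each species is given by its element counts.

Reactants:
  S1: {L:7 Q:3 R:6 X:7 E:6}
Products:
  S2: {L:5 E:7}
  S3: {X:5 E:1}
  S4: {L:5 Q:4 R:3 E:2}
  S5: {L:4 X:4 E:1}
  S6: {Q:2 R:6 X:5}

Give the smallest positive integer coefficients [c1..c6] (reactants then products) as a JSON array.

Coefficients: [6, 4, 1, 2, 3, 5]

L: 6·7 = 42 | 4·5+1·0+2·5+3·4+5·0 = 42
Q: 6·3 = 18 | 4·0+1·0+2·4+3·0+5·2 = 18
R: 6·6 = 36 | 4·0+1·0+2·3+3·0+5·6 = 36
X: 6·7 = 42 | 4·0+1·5+2·0+3·4+5·5 = 42
E: 6·6 = 36 | 4·7+1·1+2·2+3·1+5·0 = 36
gcd(6,4,1,2,3,5) = 1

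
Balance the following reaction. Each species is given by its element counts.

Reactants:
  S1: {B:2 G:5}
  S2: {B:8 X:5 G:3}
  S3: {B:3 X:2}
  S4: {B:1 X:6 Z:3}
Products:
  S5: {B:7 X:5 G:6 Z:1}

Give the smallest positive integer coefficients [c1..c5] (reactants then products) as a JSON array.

Coefficients: [3, 1, 2, 1, 3]

B: 3·2+1·8+2·3+1·1 = 21 | 3·7 = 21
X: 3·0+1·5+2·2+1·6 = 15 | 3·5 = 15
G: 3·5+1·3+2·0+1·0 = 18 | 3·6 = 18
Z: 3·0+1·0+2·0+1·3 = 3 | 3·1 = 3
gcd(3,1,2,1,3) = 1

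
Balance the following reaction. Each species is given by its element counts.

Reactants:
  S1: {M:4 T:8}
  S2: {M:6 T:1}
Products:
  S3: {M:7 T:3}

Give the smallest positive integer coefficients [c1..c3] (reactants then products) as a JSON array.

M: 1·4+4·6 = 28 | 4·7 = 28
T: 1·8+4·1 = 12 | 4·3 = 12
gcd(1,4,4) = 1

Coefficients: [1, 4, 4]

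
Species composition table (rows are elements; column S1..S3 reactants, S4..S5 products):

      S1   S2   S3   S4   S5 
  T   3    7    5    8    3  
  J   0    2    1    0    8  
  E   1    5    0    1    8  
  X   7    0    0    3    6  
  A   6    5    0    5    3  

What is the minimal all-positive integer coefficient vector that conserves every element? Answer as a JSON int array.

T: 3·3+2·7+4·5 = 43 | 5·8+1·3 = 43
J: 3·0+2·2+4·1 = 8 | 5·0+1·8 = 8
E: 3·1+2·5+4·0 = 13 | 5·1+1·8 = 13
X: 3·7+2·0+4·0 = 21 | 5·3+1·6 = 21
A: 3·6+2·5+4·0 = 28 | 5·5+1·3 = 28
gcd(3,2,4,5,1) = 1

Coefficients: [3, 2, 4, 5, 1]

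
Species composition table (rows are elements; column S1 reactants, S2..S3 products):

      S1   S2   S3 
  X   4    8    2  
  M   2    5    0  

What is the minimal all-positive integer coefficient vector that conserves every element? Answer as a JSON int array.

X: 5·4 = 20 | 2·8+2·2 = 20
M: 5·2 = 10 | 2·5+2·0 = 10
gcd(5,2,2) = 1

Coefficients: [5, 2, 2]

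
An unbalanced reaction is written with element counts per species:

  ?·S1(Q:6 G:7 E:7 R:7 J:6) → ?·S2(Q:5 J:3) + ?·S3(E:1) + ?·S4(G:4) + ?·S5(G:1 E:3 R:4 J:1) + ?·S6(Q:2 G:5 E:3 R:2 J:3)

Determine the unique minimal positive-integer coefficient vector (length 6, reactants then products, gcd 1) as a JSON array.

Coefficients: [4, 4, 4, 3, 6, 2]

Q: 4·6 = 24 | 4·5+4·0+3·0+6·0+2·2 = 24
G: 4·7 = 28 | 4·0+4·0+3·4+6·1+2·5 = 28
E: 4·7 = 28 | 4·0+4·1+3·0+6·3+2·3 = 28
R: 4·7 = 28 | 4·0+4·0+3·0+6·4+2·2 = 28
J: 4·6 = 24 | 4·3+4·0+3·0+6·1+2·3 = 24
gcd(4,4,4,3,6,2) = 1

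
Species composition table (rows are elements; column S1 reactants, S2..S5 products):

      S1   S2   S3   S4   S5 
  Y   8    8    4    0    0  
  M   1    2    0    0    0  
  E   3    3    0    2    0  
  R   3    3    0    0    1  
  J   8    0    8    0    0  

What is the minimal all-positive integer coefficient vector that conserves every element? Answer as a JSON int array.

Y: 4·8 = 32 | 2·8+4·4+3·0+6·0 = 32
M: 4·1 = 4 | 2·2+4·0+3·0+6·0 = 4
E: 4·3 = 12 | 2·3+4·0+3·2+6·0 = 12
R: 4·3 = 12 | 2·3+4·0+3·0+6·1 = 12
J: 4·8 = 32 | 2·0+4·8+3·0+6·0 = 32
gcd(4,2,4,3,6) = 1

Coefficients: [4, 2, 4, 3, 6]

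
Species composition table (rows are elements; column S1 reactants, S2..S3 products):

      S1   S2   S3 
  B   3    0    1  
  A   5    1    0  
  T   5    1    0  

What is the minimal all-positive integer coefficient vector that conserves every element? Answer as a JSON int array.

B: 1·3 = 3 | 5·0+3·1 = 3
A: 1·5 = 5 | 5·1+3·0 = 5
T: 1·5 = 5 | 5·1+3·0 = 5
gcd(1,5,3) = 1

Coefficients: [1, 5, 3]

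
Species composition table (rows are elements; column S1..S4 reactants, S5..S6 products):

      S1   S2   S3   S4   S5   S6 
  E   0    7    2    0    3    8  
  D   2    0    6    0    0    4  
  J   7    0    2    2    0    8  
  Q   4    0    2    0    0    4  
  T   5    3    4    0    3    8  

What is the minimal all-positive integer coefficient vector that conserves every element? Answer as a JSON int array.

E: 4·0+6·7+2·2+4·0 = 46 | 2·3+5·8 = 46
D: 4·2+6·0+2·6+4·0 = 20 | 2·0+5·4 = 20
J: 4·7+6·0+2·2+4·2 = 40 | 2·0+5·8 = 40
Q: 4·4+6·0+2·2+4·0 = 20 | 2·0+5·4 = 20
T: 4·5+6·3+2·4+4·0 = 46 | 2·3+5·8 = 46
gcd(4,6,2,4,2,5) = 1

Coefficients: [4, 6, 2, 4, 2, 5]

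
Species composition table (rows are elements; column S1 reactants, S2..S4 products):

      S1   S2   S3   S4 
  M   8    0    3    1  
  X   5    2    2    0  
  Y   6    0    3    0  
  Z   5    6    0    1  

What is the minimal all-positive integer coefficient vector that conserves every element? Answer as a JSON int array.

M: 2·8 = 16 | 1·0+4·3+4·1 = 16
X: 2·5 = 10 | 1·2+4·2+4·0 = 10
Y: 2·6 = 12 | 1·0+4·3+4·0 = 12
Z: 2·5 = 10 | 1·6+4·0+4·1 = 10
gcd(2,1,4,4) = 1

Coefficients: [2, 1, 4, 4]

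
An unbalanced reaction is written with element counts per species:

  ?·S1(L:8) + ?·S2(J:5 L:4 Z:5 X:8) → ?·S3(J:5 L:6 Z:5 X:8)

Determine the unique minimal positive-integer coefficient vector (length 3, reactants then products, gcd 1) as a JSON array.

J: 1·0+4·5 = 20 | 4·5 = 20
L: 1·8+4·4 = 24 | 4·6 = 24
Z: 1·0+4·5 = 20 | 4·5 = 20
X: 1·0+4·8 = 32 | 4·8 = 32
gcd(1,4,4) = 1

Coefficients: [1, 4, 4]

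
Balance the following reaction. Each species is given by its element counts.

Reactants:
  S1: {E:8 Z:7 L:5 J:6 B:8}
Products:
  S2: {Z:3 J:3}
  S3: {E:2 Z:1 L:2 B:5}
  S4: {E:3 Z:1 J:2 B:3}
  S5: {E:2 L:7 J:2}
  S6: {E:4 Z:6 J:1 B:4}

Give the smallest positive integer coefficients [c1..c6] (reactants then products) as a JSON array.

E: 5·8 = 40 | 3·0+2·2+6·3+3·2+3·4 = 40
Z: 5·7 = 35 | 3·3+2·1+6·1+3·0+3·6 = 35
L: 5·5 = 25 | 3·0+2·2+6·0+3·7+3·0 = 25
J: 5·6 = 30 | 3·3+2·0+6·2+3·2+3·1 = 30
B: 5·8 = 40 | 3·0+2·5+6·3+3·0+3·4 = 40
gcd(5,3,2,6,3,3) = 1

Coefficients: [5, 3, 2, 6, 3, 3]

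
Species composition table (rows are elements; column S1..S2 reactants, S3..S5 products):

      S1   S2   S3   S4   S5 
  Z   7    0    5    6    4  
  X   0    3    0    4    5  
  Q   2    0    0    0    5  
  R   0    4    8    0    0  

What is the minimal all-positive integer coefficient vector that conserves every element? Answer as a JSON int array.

Coefficients: [5, 6, 3, 2, 2]

Z: 5·7+6·0 = 35 | 3·5+2·6+2·4 = 35
X: 5·0+6·3 = 18 | 3·0+2·4+2·5 = 18
Q: 5·2+6·0 = 10 | 3·0+2·0+2·5 = 10
R: 5·0+6·4 = 24 | 3·8+2·0+2·0 = 24
gcd(5,6,3,2,2) = 1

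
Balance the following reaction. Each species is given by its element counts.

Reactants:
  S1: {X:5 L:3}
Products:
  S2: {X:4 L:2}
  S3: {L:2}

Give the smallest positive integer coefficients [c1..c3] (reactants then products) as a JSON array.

Coefficients: [4, 5, 1]

X: 4·5 = 20 | 5·4+1·0 = 20
L: 4·3 = 12 | 5·2+1·2 = 12
gcd(4,5,1) = 1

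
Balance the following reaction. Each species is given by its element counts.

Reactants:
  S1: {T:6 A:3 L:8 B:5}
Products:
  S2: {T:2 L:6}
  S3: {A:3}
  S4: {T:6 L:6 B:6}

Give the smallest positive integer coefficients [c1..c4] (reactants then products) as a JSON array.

T: 6·6 = 36 | 3·2+6·0+5·6 = 36
A: 6·3 = 18 | 3·0+6·3+5·0 = 18
L: 6·8 = 48 | 3·6+6·0+5·6 = 48
B: 6·5 = 30 | 3·0+6·0+5·6 = 30
gcd(6,3,6,5) = 1

Coefficients: [6, 3, 6, 5]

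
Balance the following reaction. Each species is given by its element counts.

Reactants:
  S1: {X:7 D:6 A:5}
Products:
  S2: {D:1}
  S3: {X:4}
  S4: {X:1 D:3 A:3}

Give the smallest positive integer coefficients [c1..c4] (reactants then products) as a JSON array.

X: 3·7 = 21 | 3·0+4·4+5·1 = 21
D: 3·6 = 18 | 3·1+4·0+5·3 = 18
A: 3·5 = 15 | 3·0+4·0+5·3 = 15
gcd(3,3,4,5) = 1

Coefficients: [3, 3, 4, 5]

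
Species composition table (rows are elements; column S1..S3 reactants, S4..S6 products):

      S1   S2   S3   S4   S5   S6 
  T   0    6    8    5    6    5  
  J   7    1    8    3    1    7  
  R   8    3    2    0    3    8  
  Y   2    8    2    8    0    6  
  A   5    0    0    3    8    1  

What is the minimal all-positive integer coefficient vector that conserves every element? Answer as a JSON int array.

Coefficients: [4, 5, 2, 2, 1, 6]

T: 4·0+5·6+2·8 = 46 | 2·5+1·6+6·5 = 46
J: 4·7+5·1+2·8 = 49 | 2·3+1·1+6·7 = 49
R: 4·8+5·3+2·2 = 51 | 2·0+1·3+6·8 = 51
Y: 4·2+5·8+2·2 = 52 | 2·8+1·0+6·6 = 52
A: 4·5+5·0+2·0 = 20 | 2·3+1·8+6·1 = 20
gcd(4,5,2,2,1,6) = 1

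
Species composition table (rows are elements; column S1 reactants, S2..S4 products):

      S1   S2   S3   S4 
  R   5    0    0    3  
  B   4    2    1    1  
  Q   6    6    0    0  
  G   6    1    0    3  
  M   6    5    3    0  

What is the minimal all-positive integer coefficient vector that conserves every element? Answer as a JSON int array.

Coefficients: [3, 3, 1, 5]

R: 3·5 = 15 | 3·0+1·0+5·3 = 15
B: 3·4 = 12 | 3·2+1·1+5·1 = 12
Q: 3·6 = 18 | 3·6+1·0+5·0 = 18
G: 3·6 = 18 | 3·1+1·0+5·3 = 18
M: 3·6 = 18 | 3·5+1·3+5·0 = 18
gcd(3,3,1,5) = 1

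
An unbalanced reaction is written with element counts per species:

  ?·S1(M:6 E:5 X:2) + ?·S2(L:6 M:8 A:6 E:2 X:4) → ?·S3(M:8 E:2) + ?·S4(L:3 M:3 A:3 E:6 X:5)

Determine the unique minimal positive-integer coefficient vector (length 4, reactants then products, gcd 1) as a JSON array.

L: 6·0+2·6 = 12 | 5·0+4·3 = 12
M: 6·6+2·8 = 52 | 5·8+4·3 = 52
A: 6·0+2·6 = 12 | 5·0+4·3 = 12
E: 6·5+2·2 = 34 | 5·2+4·6 = 34
X: 6·2+2·4 = 20 | 5·0+4·5 = 20
gcd(6,2,5,4) = 1

Coefficients: [6, 2, 5, 4]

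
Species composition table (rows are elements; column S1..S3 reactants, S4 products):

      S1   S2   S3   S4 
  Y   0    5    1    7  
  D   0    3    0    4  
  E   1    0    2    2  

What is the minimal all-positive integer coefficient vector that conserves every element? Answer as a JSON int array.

Y: 4·0+4·5+1·1 = 21 | 3·7 = 21
D: 4·0+4·3+1·0 = 12 | 3·4 = 12
E: 4·1+4·0+1·2 = 6 | 3·2 = 6
gcd(4,4,1,3) = 1

Coefficients: [4, 4, 1, 3]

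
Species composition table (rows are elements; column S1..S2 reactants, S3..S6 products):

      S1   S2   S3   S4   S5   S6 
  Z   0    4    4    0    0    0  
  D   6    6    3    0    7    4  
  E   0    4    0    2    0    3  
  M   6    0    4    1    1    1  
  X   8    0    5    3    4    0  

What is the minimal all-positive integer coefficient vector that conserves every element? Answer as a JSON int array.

Z: 5·0+5·4 = 20 | 5·4+1·0+3·0+6·0 = 20
D: 5·6+5·6 = 60 | 5·3+1·0+3·7+6·4 = 60
E: 5·0+5·4 = 20 | 5·0+1·2+3·0+6·3 = 20
M: 5·6+5·0 = 30 | 5·4+1·1+3·1+6·1 = 30
X: 5·8+5·0 = 40 | 5·5+1·3+3·4+6·0 = 40
gcd(5,5,5,1,3,6) = 1

Coefficients: [5, 5, 5, 1, 3, 6]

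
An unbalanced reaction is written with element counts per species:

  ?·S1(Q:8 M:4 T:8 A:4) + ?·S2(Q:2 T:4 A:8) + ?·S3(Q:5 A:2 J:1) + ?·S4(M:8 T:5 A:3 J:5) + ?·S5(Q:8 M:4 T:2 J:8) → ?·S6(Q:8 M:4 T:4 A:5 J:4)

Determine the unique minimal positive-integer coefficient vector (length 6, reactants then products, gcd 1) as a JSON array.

Coefficients: [1, 1, 6, 2, 1, 6]

Q: 1·8+1·2+6·5+2·0+1·8 = 48 | 6·8 = 48
M: 1·4+1·0+6·0+2·8+1·4 = 24 | 6·4 = 24
T: 1·8+1·4+6·0+2·5+1·2 = 24 | 6·4 = 24
A: 1·4+1·8+6·2+2·3+1·0 = 30 | 6·5 = 30
J: 1·0+1·0+6·1+2·5+1·8 = 24 | 6·4 = 24
gcd(1,1,6,2,1,6) = 1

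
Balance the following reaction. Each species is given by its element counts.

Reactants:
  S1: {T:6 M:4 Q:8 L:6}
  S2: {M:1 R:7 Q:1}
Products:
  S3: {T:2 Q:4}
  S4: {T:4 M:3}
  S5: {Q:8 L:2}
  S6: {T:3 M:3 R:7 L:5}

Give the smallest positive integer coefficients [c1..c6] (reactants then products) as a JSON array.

T: 5·6+4·0 = 30 | 1·2+4·4+5·0+4·3 = 30
M: 5·4+4·1 = 24 | 1·0+4·3+5·0+4·3 = 24
R: 5·0+4·7 = 28 | 1·0+4·0+5·0+4·7 = 28
Q: 5·8+4·1 = 44 | 1·4+4·0+5·8+4·0 = 44
L: 5·6+4·0 = 30 | 1·0+4·0+5·2+4·5 = 30
gcd(5,4,1,4,5,4) = 1

Coefficients: [5, 4, 1, 4, 5, 4]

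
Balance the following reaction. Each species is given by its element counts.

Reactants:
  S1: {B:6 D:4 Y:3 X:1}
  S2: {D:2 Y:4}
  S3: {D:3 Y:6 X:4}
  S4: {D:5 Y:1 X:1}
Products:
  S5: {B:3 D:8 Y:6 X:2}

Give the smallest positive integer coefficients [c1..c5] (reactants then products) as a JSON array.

B: 3·6+4·0+1·0+5·0 = 18 | 6·3 = 18
D: 3·4+4·2+1·3+5·5 = 48 | 6·8 = 48
Y: 3·3+4·4+1·6+5·1 = 36 | 6·6 = 36
X: 3·1+4·0+1·4+5·1 = 12 | 6·2 = 12
gcd(3,4,1,5,6) = 1

Coefficients: [3, 4, 1, 5, 6]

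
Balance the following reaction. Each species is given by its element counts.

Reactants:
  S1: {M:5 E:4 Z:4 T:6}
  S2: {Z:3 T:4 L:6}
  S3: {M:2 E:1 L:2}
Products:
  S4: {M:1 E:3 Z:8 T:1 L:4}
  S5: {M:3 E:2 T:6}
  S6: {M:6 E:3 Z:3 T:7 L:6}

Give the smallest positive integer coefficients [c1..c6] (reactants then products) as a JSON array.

M: 6·5+5·0+6·2 = 42 | 3·1+3·3+5·6 = 42
E: 6·4+5·0+6·1 = 30 | 3·3+3·2+5·3 = 30
Z: 6·4+5·3+6·0 = 39 | 3·8+3·0+5·3 = 39
T: 6·6+5·4+6·0 = 56 | 3·1+3·6+5·7 = 56
L: 6·0+5·6+6·2 = 42 | 3·4+3·0+5·6 = 42
gcd(6,5,6,3,3,5) = 1

Coefficients: [6, 5, 6, 3, 3, 5]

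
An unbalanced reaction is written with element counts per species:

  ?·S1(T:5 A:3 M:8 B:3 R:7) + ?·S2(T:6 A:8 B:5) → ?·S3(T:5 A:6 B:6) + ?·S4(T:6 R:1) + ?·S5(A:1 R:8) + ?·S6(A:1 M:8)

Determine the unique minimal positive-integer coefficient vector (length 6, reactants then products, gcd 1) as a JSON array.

Coefficients: [5, 3, 5, 3, 4, 5]

T: 5·5+3·6 = 43 | 5·5+3·6+4·0+5·0 = 43
A: 5·3+3·8 = 39 | 5·6+3·0+4·1+5·1 = 39
M: 5·8+3·0 = 40 | 5·0+3·0+4·0+5·8 = 40
B: 5·3+3·5 = 30 | 5·6+3·0+4·0+5·0 = 30
R: 5·7+3·0 = 35 | 5·0+3·1+4·8+5·0 = 35
gcd(5,3,5,3,4,5) = 1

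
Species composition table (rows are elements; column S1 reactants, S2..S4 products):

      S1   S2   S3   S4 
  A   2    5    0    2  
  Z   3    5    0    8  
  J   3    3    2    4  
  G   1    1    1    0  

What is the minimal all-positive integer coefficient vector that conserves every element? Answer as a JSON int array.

A: 6·2 = 12 | 2·5+4·0+1·2 = 12
Z: 6·3 = 18 | 2·5+4·0+1·8 = 18
J: 6·3 = 18 | 2·3+4·2+1·4 = 18
G: 6·1 = 6 | 2·1+4·1+1·0 = 6
gcd(6,2,4,1) = 1

Coefficients: [6, 2, 4, 1]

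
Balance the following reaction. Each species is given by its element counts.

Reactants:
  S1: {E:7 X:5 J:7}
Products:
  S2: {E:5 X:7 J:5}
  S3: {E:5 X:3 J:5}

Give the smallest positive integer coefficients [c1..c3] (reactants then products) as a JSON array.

E: 5·7 = 35 | 1·5+6·5 = 35
X: 5·5 = 25 | 1·7+6·3 = 25
J: 5·7 = 35 | 1·5+6·5 = 35
gcd(5,1,6) = 1

Coefficients: [5, 1, 6]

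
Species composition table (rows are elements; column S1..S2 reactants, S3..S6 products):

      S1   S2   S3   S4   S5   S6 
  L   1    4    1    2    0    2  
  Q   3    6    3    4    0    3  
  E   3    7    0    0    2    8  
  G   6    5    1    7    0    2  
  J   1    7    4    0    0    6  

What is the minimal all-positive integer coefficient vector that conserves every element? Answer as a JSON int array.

L: 5·1+5·4 = 25 | 1·1+6·2+1·0+6·2 = 25
Q: 5·3+5·6 = 45 | 1·3+6·4+1·0+6·3 = 45
E: 5·3+5·7 = 50 | 1·0+6·0+1·2+6·8 = 50
G: 5·6+5·5 = 55 | 1·1+6·7+1·0+6·2 = 55
J: 5·1+5·7 = 40 | 1·4+6·0+1·0+6·6 = 40
gcd(5,5,1,6,1,6) = 1

Coefficients: [5, 5, 1, 6, 1, 6]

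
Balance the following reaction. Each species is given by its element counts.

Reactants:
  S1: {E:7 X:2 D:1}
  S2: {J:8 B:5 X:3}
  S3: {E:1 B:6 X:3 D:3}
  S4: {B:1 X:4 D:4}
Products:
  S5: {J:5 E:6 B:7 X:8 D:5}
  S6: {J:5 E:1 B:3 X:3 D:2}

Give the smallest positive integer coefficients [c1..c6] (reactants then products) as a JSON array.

Coefficients: [5, 5, 3, 5, 6, 2]

J: 5·0+5·8+3·0+5·0 = 40 | 6·5+2·5 = 40
E: 5·7+5·0+3·1+5·0 = 38 | 6·6+2·1 = 38
B: 5·0+5·5+3·6+5·1 = 48 | 6·7+2·3 = 48
X: 5·2+5·3+3·3+5·4 = 54 | 6·8+2·3 = 54
D: 5·1+5·0+3·3+5·4 = 34 | 6·5+2·2 = 34
gcd(5,5,3,5,6,2) = 1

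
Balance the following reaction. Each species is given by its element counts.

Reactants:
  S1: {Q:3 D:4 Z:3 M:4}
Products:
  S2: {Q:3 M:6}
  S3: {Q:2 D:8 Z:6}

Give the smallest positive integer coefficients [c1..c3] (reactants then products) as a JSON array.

Coefficients: [6, 4, 3]

Q: 6·3 = 18 | 4·3+3·2 = 18
D: 6·4 = 24 | 4·0+3·8 = 24
Z: 6·3 = 18 | 4·0+3·6 = 18
M: 6·4 = 24 | 4·6+3·0 = 24
gcd(6,4,3) = 1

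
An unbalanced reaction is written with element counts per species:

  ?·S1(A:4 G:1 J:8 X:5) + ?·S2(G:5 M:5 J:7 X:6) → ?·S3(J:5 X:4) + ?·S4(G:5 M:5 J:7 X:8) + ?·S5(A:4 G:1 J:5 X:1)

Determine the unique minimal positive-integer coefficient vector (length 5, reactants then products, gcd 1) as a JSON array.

Coefficients: [5, 4, 3, 4, 5]

A: 5·4+4·0 = 20 | 3·0+4·0+5·4 = 20
G: 5·1+4·5 = 25 | 3·0+4·5+5·1 = 25
M: 5·0+4·5 = 20 | 3·0+4·5+5·0 = 20
J: 5·8+4·7 = 68 | 3·5+4·7+5·5 = 68
X: 5·5+4·6 = 49 | 3·4+4·8+5·1 = 49
gcd(5,4,3,4,5) = 1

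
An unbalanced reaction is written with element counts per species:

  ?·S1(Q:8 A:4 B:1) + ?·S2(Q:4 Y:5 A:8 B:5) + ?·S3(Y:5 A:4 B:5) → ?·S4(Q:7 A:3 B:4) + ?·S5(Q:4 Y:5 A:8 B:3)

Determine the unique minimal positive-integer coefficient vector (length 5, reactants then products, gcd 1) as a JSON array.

Coefficients: [4, 5, 1, 4, 6]

Q: 4·8+5·4+1·0 = 52 | 4·7+6·4 = 52
Y: 4·0+5·5+1·5 = 30 | 4·0+6·5 = 30
A: 4·4+5·8+1·4 = 60 | 4·3+6·8 = 60
B: 4·1+5·5+1·5 = 34 | 4·4+6·3 = 34
gcd(4,5,1,4,6) = 1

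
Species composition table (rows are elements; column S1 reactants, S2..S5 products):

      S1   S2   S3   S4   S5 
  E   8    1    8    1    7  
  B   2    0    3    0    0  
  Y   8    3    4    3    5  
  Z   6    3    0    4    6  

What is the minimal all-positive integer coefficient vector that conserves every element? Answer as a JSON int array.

E: 6·8 = 48 | 6·1+4·8+3·1+1·7 = 48
B: 6·2 = 12 | 6·0+4·3+3·0+1·0 = 12
Y: 6·8 = 48 | 6·3+4·4+3·3+1·5 = 48
Z: 6·6 = 36 | 6·3+4·0+3·4+1·6 = 36
gcd(6,6,4,3,1) = 1

Coefficients: [6, 6, 4, 3, 1]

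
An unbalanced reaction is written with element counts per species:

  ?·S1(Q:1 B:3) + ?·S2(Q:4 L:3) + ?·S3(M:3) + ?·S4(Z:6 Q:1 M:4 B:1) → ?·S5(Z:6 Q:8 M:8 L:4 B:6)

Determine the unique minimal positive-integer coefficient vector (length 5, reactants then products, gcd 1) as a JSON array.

Coefficients: [5, 4, 4, 3, 3]

Z: 5·0+4·0+4·0+3·6 = 18 | 3·6 = 18
Q: 5·1+4·4+4·0+3·1 = 24 | 3·8 = 24
M: 5·0+4·0+4·3+3·4 = 24 | 3·8 = 24
L: 5·0+4·3+4·0+3·0 = 12 | 3·4 = 12
B: 5·3+4·0+4·0+3·1 = 18 | 3·6 = 18
gcd(5,4,4,3,3) = 1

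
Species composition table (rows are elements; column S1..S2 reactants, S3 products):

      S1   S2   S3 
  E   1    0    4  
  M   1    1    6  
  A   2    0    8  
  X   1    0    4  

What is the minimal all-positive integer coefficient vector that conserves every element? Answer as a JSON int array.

Coefficients: [4, 2, 1]

E: 4·1+2·0 = 4 | 1·4 = 4
M: 4·1+2·1 = 6 | 1·6 = 6
A: 4·2+2·0 = 8 | 1·8 = 8
X: 4·1+2·0 = 4 | 1·4 = 4
gcd(4,2,1) = 1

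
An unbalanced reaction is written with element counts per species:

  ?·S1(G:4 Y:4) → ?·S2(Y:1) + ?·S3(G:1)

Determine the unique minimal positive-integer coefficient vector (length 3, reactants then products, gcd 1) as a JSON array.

G: 1·4 = 4 | 4·0+4·1 = 4
Y: 1·4 = 4 | 4·1+4·0 = 4
gcd(1,4,4) = 1

Coefficients: [1, 4, 4]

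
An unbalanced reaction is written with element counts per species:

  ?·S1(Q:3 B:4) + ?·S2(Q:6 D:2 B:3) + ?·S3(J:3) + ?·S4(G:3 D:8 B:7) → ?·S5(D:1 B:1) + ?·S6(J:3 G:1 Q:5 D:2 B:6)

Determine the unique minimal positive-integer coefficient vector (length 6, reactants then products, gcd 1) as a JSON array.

Coefficients: [3, 1, 3, 1, 4, 3]

J: 3·0+1·0+3·3+1·0 = 9 | 4·0+3·3 = 9
G: 3·0+1·0+3·0+1·3 = 3 | 4·0+3·1 = 3
Q: 3·3+1·6+3·0+1·0 = 15 | 4·0+3·5 = 15
D: 3·0+1·2+3·0+1·8 = 10 | 4·1+3·2 = 10
B: 3·4+1·3+3·0+1·7 = 22 | 4·1+3·6 = 22
gcd(3,1,3,1,4,3) = 1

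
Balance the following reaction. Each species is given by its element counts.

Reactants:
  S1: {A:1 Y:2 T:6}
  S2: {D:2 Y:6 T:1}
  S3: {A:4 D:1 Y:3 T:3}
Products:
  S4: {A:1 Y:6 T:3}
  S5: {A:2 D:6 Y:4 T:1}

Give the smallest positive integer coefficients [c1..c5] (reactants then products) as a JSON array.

A: 1·1+5·0+2·4 = 9 | 5·1+2·2 = 9
D: 1·0+5·2+2·1 = 12 | 5·0+2·6 = 12
Y: 1·2+5·6+2·3 = 38 | 5·6+2·4 = 38
T: 1·6+5·1+2·3 = 17 | 5·3+2·1 = 17
gcd(1,5,2,5,2) = 1

Coefficients: [1, 5, 2, 5, 2]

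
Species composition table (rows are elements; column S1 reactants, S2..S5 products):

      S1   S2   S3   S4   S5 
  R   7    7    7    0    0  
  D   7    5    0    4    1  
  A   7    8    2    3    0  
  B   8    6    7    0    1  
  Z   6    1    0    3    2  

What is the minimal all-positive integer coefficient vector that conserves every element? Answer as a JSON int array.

R: 3·7 = 21 | 1·7+2·7+3·0+4·0 = 21
D: 3·7 = 21 | 1·5+2·0+3·4+4·1 = 21
A: 3·7 = 21 | 1·8+2·2+3·3+4·0 = 21
B: 3·8 = 24 | 1·6+2·7+3·0+4·1 = 24
Z: 3·6 = 18 | 1·1+2·0+3·3+4·2 = 18
gcd(3,1,2,3,4) = 1

Coefficients: [3, 1, 2, 3, 4]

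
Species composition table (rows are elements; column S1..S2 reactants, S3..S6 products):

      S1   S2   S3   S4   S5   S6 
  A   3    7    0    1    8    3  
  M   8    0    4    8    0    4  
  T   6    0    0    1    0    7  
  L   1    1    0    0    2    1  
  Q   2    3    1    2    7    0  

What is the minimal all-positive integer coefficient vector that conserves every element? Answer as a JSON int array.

A: 5·3+1·7 = 22 | 2·0+2·1+1·8+4·3 = 22
M: 5·8+1·0 = 40 | 2·4+2·8+1·0+4·4 = 40
T: 5·6+1·0 = 30 | 2·0+2·1+1·0+4·7 = 30
L: 5·1+1·1 = 6 | 2·0+2·0+1·2+4·1 = 6
Q: 5·2+1·3 = 13 | 2·1+2·2+1·7+4·0 = 13
gcd(5,1,2,2,1,4) = 1

Coefficients: [5, 1, 2, 2, 1, 4]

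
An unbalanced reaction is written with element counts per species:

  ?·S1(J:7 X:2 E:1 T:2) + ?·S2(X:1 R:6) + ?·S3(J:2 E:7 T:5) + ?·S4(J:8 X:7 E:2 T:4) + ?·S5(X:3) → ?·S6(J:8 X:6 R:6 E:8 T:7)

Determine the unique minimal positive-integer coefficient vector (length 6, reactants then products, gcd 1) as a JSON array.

J: 4·7+6·0+6·2+1·8+5·0 = 48 | 6·8 = 48
X: 4·2+6·1+6·0+1·7+5·3 = 36 | 6·6 = 36
R: 4·0+6·6+6·0+1·0+5·0 = 36 | 6·6 = 36
E: 4·1+6·0+6·7+1·2+5·0 = 48 | 6·8 = 48
T: 4·2+6·0+6·5+1·4+5·0 = 42 | 6·7 = 42
gcd(4,6,6,1,5,6) = 1

Coefficients: [4, 6, 6, 1, 5, 6]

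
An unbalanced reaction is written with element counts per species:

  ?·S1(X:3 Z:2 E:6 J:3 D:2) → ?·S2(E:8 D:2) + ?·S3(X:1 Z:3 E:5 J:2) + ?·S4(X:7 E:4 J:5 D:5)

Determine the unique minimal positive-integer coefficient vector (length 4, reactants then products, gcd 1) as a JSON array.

Coefficients: [6, 1, 4, 2]

X: 6·3 = 18 | 1·0+4·1+2·7 = 18
Z: 6·2 = 12 | 1·0+4·3+2·0 = 12
E: 6·6 = 36 | 1·8+4·5+2·4 = 36
J: 6·3 = 18 | 1·0+4·2+2·5 = 18
D: 6·2 = 12 | 1·2+4·0+2·5 = 12
gcd(6,1,4,2) = 1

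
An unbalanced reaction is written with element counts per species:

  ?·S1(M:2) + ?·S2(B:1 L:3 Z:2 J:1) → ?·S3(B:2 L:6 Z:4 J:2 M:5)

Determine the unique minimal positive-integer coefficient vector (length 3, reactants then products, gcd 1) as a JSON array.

Coefficients: [5, 4, 2]

B: 5·0+4·1 = 4 | 2·2 = 4
L: 5·0+4·3 = 12 | 2·6 = 12
Z: 5·0+4·2 = 8 | 2·4 = 8
J: 5·0+4·1 = 4 | 2·2 = 4
M: 5·2+4·0 = 10 | 2·5 = 10
gcd(5,4,2) = 1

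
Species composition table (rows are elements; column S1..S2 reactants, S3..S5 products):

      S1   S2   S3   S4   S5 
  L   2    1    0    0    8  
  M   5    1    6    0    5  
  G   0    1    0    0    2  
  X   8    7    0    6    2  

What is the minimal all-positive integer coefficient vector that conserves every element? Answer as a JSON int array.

L: 3·2+2·1 = 8 | 2·0+6·0+1·8 = 8
M: 3·5+2·1 = 17 | 2·6+6·0+1·5 = 17
G: 3·0+2·1 = 2 | 2·0+6·0+1·2 = 2
X: 3·8+2·7 = 38 | 2·0+6·6+1·2 = 38
gcd(3,2,2,6,1) = 1

Coefficients: [3, 2, 2, 6, 1]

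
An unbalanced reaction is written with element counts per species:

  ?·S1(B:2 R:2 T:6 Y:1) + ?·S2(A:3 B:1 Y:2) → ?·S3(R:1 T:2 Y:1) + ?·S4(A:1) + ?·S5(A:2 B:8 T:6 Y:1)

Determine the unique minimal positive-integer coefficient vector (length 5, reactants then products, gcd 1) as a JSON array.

A: 3·0+2·3 = 6 | 6·0+4·1+1·2 = 6
B: 3·2+2·1 = 8 | 6·0+4·0+1·8 = 8
R: 3·2+2·0 = 6 | 6·1+4·0+1·0 = 6
T: 3·6+2·0 = 18 | 6·2+4·0+1·6 = 18
Y: 3·1+2·2 = 7 | 6·1+4·0+1·1 = 7
gcd(3,2,6,4,1) = 1

Coefficients: [3, 2, 6, 4, 1]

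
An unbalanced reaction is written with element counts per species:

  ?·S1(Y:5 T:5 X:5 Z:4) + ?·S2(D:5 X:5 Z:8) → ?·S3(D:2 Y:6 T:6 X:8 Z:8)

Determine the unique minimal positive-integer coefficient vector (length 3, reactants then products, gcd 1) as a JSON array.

Coefficients: [6, 2, 5]

D: 6·0+2·5 = 10 | 5·2 = 10
Y: 6·5+2·0 = 30 | 5·6 = 30
T: 6·5+2·0 = 30 | 5·6 = 30
X: 6·5+2·5 = 40 | 5·8 = 40
Z: 6·4+2·8 = 40 | 5·8 = 40
gcd(6,2,5) = 1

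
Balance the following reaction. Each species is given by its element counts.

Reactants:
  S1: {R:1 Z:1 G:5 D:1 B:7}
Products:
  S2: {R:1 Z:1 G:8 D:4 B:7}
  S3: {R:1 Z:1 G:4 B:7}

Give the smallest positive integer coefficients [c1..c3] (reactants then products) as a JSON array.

R: 4·1 = 4 | 1·1+3·1 = 4
Z: 4·1 = 4 | 1·1+3·1 = 4
G: 4·5 = 20 | 1·8+3·4 = 20
D: 4·1 = 4 | 1·4+3·0 = 4
B: 4·7 = 28 | 1·7+3·7 = 28
gcd(4,1,3) = 1

Coefficients: [4, 1, 3]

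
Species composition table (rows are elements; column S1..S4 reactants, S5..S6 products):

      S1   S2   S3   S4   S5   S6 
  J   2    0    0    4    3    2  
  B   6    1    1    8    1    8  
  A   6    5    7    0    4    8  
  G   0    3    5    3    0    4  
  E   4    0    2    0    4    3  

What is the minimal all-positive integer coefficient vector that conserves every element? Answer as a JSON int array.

Coefficients: [5, 1, 3, 2, 2, 6]

J: 5·2+1·0+3·0+2·4 = 18 | 2·3+6·2 = 18
B: 5·6+1·1+3·1+2·8 = 50 | 2·1+6·8 = 50
A: 5·6+1·5+3·7+2·0 = 56 | 2·4+6·8 = 56
G: 5·0+1·3+3·5+2·3 = 24 | 2·0+6·4 = 24
E: 5·4+1·0+3·2+2·0 = 26 | 2·4+6·3 = 26
gcd(5,1,3,2,2,6) = 1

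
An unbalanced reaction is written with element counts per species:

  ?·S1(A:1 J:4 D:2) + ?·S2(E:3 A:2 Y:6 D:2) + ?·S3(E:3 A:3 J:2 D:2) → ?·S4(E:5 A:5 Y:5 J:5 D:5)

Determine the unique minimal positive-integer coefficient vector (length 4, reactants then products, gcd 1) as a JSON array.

E: 5·0+5·3+5·3 = 30 | 6·5 = 30
A: 5·1+5·2+5·3 = 30 | 6·5 = 30
Y: 5·0+5·6+5·0 = 30 | 6·5 = 30
J: 5·4+5·0+5·2 = 30 | 6·5 = 30
D: 5·2+5·2+5·2 = 30 | 6·5 = 30
gcd(5,5,5,6) = 1

Coefficients: [5, 5, 5, 6]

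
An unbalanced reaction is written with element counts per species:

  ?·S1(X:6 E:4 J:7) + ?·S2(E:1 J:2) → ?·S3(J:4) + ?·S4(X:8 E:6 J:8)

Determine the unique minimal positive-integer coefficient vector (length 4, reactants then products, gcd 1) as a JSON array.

Coefficients: [4, 2, 2, 3]

X: 4·6+2·0 = 24 | 2·0+3·8 = 24
E: 4·4+2·1 = 18 | 2·0+3·6 = 18
J: 4·7+2·2 = 32 | 2·4+3·8 = 32
gcd(4,2,2,3) = 1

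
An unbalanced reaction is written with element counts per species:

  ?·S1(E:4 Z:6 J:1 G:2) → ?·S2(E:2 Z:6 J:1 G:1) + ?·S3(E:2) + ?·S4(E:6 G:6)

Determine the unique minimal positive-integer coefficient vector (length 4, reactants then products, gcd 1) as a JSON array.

Coefficients: [6, 6, 3, 1]

E: 6·4 = 24 | 6·2+3·2+1·6 = 24
Z: 6·6 = 36 | 6·6+3·0+1·0 = 36
J: 6·1 = 6 | 6·1+3·0+1·0 = 6
G: 6·2 = 12 | 6·1+3·0+1·6 = 12
gcd(6,6,3,1) = 1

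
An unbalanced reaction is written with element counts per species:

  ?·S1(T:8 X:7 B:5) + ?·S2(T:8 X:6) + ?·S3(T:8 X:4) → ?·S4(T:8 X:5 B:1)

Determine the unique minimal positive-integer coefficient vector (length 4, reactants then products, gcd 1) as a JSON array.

Coefficients: [1, 1, 3, 5]

T: 1·8+1·8+3·8 = 40 | 5·8 = 40
X: 1·7+1·6+3·4 = 25 | 5·5 = 25
B: 1·5+1·0+3·0 = 5 | 5·1 = 5
gcd(1,1,3,5) = 1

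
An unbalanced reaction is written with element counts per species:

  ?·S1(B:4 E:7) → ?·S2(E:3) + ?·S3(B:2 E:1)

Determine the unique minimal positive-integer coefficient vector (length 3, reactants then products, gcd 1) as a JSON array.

B: 3·4 = 12 | 5·0+6·2 = 12
E: 3·7 = 21 | 5·3+6·1 = 21
gcd(3,5,6) = 1

Coefficients: [3, 5, 6]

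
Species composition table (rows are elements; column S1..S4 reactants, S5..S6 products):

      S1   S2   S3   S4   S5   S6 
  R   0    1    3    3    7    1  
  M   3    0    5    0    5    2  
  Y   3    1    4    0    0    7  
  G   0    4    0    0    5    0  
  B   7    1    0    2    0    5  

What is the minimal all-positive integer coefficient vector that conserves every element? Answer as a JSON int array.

Coefficients: [1, 5, 5, 4, 4, 4]

R: 1·0+5·1+5·3+4·3 = 32 | 4·7+4·1 = 32
M: 1·3+5·0+5·5+4·0 = 28 | 4·5+4·2 = 28
Y: 1·3+5·1+5·4+4·0 = 28 | 4·0+4·7 = 28
G: 1·0+5·4+5·0+4·0 = 20 | 4·5+4·0 = 20
B: 1·7+5·1+5·0+4·2 = 20 | 4·0+4·5 = 20
gcd(1,5,5,4,4,4) = 1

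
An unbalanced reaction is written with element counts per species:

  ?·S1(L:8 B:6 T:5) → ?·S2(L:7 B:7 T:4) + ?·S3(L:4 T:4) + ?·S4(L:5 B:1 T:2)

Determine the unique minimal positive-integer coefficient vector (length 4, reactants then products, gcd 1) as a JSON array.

L: 6·8 = 48 | 5·7+2·4+1·5 = 48
B: 6·6 = 36 | 5·7+2·0+1·1 = 36
T: 6·5 = 30 | 5·4+2·4+1·2 = 30
gcd(6,5,2,1) = 1

Coefficients: [6, 5, 2, 1]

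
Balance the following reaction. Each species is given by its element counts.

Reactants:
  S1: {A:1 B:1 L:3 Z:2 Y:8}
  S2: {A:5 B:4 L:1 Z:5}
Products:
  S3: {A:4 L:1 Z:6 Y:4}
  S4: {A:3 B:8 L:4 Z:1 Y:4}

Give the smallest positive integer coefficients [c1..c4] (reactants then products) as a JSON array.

A: 4·1+5·5 = 29 | 5·4+3·3 = 29
B: 4·1+5·4 = 24 | 5·0+3·8 = 24
L: 4·3+5·1 = 17 | 5·1+3·4 = 17
Z: 4·2+5·5 = 33 | 5·6+3·1 = 33
Y: 4·8+5·0 = 32 | 5·4+3·4 = 32
gcd(4,5,5,3) = 1

Coefficients: [4, 5, 5, 3]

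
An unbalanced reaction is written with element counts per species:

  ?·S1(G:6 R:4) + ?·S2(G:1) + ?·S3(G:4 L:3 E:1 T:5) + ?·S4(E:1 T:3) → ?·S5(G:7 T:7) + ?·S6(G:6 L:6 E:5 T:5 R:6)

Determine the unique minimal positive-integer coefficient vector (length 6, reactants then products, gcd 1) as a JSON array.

Coefficients: [3, 6, 4, 6, 4, 2]

G: 3·6+6·1+4·4+6·0 = 40 | 4·7+2·6 = 40
L: 3·0+6·0+4·3+6·0 = 12 | 4·0+2·6 = 12
E: 3·0+6·0+4·1+6·1 = 10 | 4·0+2·5 = 10
T: 3·0+6·0+4·5+6·3 = 38 | 4·7+2·5 = 38
R: 3·4+6·0+4·0+6·0 = 12 | 4·0+2·6 = 12
gcd(3,6,4,6,4,2) = 1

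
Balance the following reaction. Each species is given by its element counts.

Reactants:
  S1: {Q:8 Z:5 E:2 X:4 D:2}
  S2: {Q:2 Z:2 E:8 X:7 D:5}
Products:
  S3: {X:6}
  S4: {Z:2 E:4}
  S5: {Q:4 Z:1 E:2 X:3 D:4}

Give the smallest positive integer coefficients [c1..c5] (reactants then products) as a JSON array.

Coefficients: [2, 4, 3, 6, 6]

Q: 2·8+4·2 = 24 | 3·0+6·0+6·4 = 24
Z: 2·5+4·2 = 18 | 3·0+6·2+6·1 = 18
E: 2·2+4·8 = 36 | 3·0+6·4+6·2 = 36
X: 2·4+4·7 = 36 | 3·6+6·0+6·3 = 36
D: 2·2+4·5 = 24 | 3·0+6·0+6·4 = 24
gcd(2,4,3,6,6) = 1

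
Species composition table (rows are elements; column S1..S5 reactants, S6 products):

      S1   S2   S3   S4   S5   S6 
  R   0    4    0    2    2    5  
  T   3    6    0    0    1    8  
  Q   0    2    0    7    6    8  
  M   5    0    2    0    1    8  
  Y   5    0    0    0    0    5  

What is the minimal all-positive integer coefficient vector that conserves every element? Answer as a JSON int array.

R: 4·0+3·4+5·0+2·2+2·2 = 20 | 4·5 = 20
T: 4·3+3·6+5·0+2·0+2·1 = 32 | 4·8 = 32
Q: 4·0+3·2+5·0+2·7+2·6 = 32 | 4·8 = 32
M: 4·5+3·0+5·2+2·0+2·1 = 32 | 4·8 = 32
Y: 4·5+3·0+5·0+2·0+2·0 = 20 | 4·5 = 20
gcd(4,3,5,2,2,4) = 1

Coefficients: [4, 3, 5, 2, 2, 4]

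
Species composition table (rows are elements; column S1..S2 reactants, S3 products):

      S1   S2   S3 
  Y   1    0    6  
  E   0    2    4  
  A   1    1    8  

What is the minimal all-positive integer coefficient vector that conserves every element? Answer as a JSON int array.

Y: 6·1+2·0 = 6 | 1·6 = 6
E: 6·0+2·2 = 4 | 1·4 = 4
A: 6·1+2·1 = 8 | 1·8 = 8
gcd(6,2,1) = 1

Coefficients: [6, 2, 1]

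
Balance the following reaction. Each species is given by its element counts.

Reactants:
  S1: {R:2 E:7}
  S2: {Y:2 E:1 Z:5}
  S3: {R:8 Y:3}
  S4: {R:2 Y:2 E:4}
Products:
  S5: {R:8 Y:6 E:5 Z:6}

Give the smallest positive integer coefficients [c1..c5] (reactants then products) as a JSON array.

Coefficients: [1, 6, 4, 3, 5]

R: 1·2+6·0+4·8+3·2 = 40 | 5·8 = 40
Y: 1·0+6·2+4·3+3·2 = 30 | 5·6 = 30
E: 1·7+6·1+4·0+3·4 = 25 | 5·5 = 25
Z: 1·0+6·5+4·0+3·0 = 30 | 5·6 = 30
gcd(1,6,4,3,5) = 1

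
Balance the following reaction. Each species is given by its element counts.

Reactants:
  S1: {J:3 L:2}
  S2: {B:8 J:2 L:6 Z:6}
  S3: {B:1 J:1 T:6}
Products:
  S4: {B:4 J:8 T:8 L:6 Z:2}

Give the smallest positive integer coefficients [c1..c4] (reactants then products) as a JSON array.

B: 6·0+1·8+4·1 = 12 | 3·4 = 12
J: 6·3+1·2+4·1 = 24 | 3·8 = 24
T: 6·0+1·0+4·6 = 24 | 3·8 = 24
L: 6·2+1·6+4·0 = 18 | 3·6 = 18
Z: 6·0+1·6+4·0 = 6 | 3·2 = 6
gcd(6,1,4,3) = 1

Coefficients: [6, 1, 4, 3]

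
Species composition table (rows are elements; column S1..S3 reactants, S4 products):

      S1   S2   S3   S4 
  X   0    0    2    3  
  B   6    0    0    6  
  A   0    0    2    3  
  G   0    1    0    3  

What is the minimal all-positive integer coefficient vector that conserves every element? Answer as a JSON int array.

Coefficients: [2, 6, 3, 2]

X: 2·0+6·0+3·2 = 6 | 2·3 = 6
B: 2·6+6·0+3·0 = 12 | 2·6 = 12
A: 2·0+6·0+3·2 = 6 | 2·3 = 6
G: 2·0+6·1+3·0 = 6 | 2·3 = 6
gcd(2,6,3,2) = 1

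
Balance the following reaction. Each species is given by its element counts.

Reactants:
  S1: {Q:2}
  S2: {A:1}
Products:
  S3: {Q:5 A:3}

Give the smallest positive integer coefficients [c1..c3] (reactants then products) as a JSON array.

Coefficients: [5, 6, 2]

Q: 5·2+6·0 = 10 | 2·5 = 10
A: 5·0+6·1 = 6 | 2·3 = 6
gcd(5,6,2) = 1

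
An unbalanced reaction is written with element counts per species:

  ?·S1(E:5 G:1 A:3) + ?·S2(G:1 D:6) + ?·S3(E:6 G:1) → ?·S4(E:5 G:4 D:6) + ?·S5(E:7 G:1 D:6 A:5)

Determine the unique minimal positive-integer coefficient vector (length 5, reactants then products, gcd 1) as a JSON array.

E: 5·5+5·0+1·6 = 31 | 2·5+3·7 = 31
G: 5·1+5·1+1·1 = 11 | 2·4+3·1 = 11
D: 5·0+5·6+1·0 = 30 | 2·6+3·6 = 30
A: 5·3+5·0+1·0 = 15 | 2·0+3·5 = 15
gcd(5,5,1,2,3) = 1

Coefficients: [5, 5, 1, 2, 3]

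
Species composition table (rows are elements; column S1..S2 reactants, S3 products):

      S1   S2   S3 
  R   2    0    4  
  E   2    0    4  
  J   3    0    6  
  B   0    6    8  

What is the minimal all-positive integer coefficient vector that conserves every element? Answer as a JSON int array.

R: 6·2+4·0 = 12 | 3·4 = 12
E: 6·2+4·0 = 12 | 3·4 = 12
J: 6·3+4·0 = 18 | 3·6 = 18
B: 6·0+4·6 = 24 | 3·8 = 24
gcd(6,4,3) = 1

Coefficients: [6, 4, 3]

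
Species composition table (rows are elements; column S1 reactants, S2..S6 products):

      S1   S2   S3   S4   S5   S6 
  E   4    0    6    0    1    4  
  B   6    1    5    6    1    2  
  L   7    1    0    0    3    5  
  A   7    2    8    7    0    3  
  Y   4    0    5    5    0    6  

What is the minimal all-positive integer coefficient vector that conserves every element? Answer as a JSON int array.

Coefficients: [4, 5, 1, 1, 6, 1]

E: 4·4 = 16 | 5·0+1·6+1·0+6·1+1·4 = 16
B: 4·6 = 24 | 5·1+1·5+1·6+6·1+1·2 = 24
L: 4·7 = 28 | 5·1+1·0+1·0+6·3+1·5 = 28
A: 4·7 = 28 | 5·2+1·8+1·7+6·0+1·3 = 28
Y: 4·4 = 16 | 5·0+1·5+1·5+6·0+1·6 = 16
gcd(4,5,1,1,6,1) = 1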